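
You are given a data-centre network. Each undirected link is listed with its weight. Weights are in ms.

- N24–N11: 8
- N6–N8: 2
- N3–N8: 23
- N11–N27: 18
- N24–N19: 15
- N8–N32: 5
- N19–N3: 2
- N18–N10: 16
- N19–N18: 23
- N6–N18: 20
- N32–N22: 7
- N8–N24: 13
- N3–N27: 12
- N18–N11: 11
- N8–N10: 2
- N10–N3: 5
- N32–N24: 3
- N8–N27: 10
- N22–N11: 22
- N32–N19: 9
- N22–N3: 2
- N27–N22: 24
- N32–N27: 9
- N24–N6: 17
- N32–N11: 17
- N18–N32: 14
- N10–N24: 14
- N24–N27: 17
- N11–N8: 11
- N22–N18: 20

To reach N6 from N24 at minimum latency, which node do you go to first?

Enumerating some paths:
N24–N8–N6: 13+2 = 15
N24–N32–N8–N6: 3+5+2 = 10
N24–N6: 17 = 17
Cheapest is N24–N32–N8–N6 at 10 ms.
So from N24 the first move is to N32.

N32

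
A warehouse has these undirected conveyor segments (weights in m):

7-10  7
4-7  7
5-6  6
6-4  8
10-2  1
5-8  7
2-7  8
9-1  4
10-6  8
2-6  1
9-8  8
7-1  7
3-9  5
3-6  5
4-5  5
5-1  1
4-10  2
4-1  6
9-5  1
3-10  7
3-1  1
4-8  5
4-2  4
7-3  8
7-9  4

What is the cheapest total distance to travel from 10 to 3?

7 m

Candidate routes:
10 - 4 - 1 - 3: 2+6+1 = 9
10 - 3: 7 = 7
10 - 2 - 6 - 5 - 1 - 3: 1+1+6+1+1 = 10
10 - 4 - 5 - 1 - 3: 2+5+1+1 = 9
Cheapest is 10 - 3 at 7 m.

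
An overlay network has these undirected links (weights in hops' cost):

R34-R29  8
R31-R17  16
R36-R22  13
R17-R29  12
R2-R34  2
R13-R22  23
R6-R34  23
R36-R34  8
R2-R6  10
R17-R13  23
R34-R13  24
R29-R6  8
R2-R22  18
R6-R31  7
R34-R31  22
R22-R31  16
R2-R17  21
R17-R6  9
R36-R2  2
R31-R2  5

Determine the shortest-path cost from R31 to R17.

16 hops' cost

Settle nodes by increasing distance from R31:
R31: 0
R2: 5  (via R31)
R36: 7  (via R2)
R6: 7  (via R31)
R34: 7  (via R2)
R29: 15  (via R6)
R17: 16  (via R31)
Shortest route: R31 → R17 = 16 hops' cost.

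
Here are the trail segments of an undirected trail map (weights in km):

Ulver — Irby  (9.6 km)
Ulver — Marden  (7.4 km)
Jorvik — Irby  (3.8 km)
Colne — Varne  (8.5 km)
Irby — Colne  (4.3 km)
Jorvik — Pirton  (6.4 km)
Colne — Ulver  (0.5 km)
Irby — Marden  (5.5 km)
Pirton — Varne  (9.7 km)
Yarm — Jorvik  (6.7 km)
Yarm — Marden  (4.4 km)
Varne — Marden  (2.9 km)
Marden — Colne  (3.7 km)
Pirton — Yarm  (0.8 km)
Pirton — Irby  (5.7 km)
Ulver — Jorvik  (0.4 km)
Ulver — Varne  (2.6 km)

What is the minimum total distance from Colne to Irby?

4.3 km

Candidate routes:
Colne → Marden → Irby: 3.7+5.5 = 9.2
Colne → Ulver → Irby: 0.5+9.6 = 10.1
Colne → Ulver → Jorvik → Irby: 0.5+0.4+3.8 = 4.7
Colne → Irby: 4.3 = 4.3
The minimum is 4.3 km via Colne → Irby.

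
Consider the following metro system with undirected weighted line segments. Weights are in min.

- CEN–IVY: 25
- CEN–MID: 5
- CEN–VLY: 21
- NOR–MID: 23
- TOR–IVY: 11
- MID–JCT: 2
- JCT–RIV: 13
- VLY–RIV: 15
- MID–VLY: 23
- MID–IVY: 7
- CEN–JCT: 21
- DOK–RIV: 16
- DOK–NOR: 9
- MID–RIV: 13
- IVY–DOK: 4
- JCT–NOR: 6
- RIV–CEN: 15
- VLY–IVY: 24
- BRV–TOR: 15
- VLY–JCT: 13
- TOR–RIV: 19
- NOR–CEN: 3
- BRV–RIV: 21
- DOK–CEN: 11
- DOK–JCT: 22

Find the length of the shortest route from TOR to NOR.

Settle nodes by increasing distance from TOR:
TOR: 0
IVY: 11  (via TOR)
DOK: 15  (via IVY)
BRV: 15  (via TOR)
MID: 18  (via IVY)
RIV: 19  (via TOR)
JCT: 20  (via MID)
CEN: 23  (via MID)
NOR: 24  (via DOK)
Shortest route: TOR–IVY–DOK–NOR = 24 min.

24 min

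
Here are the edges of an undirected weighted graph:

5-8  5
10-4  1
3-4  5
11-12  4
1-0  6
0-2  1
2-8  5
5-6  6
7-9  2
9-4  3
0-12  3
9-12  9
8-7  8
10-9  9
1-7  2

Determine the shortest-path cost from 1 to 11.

13

Compare a few routes:
1–0–12–11: 6+3+4 = 13
1–7–9–12–11: 2+2+9+4 = 17
Cheapest is 1–0–12–11 at 13.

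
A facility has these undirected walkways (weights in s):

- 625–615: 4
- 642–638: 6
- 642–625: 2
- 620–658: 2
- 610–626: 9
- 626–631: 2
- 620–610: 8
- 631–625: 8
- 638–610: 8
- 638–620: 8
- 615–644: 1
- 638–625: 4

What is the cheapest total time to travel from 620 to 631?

Settle nodes by increasing distance from 620:
620: 0
658: 2  (via 620)
610: 8  (via 620)
638: 8  (via 620)
625: 12  (via 638)
642: 14  (via 638)
615: 16  (via 625)
644: 17  (via 615)
626: 17  (via 610)
631: 19  (via 626)
Shortest route: 620 → 610 → 626 → 631 = 19 s.

19 s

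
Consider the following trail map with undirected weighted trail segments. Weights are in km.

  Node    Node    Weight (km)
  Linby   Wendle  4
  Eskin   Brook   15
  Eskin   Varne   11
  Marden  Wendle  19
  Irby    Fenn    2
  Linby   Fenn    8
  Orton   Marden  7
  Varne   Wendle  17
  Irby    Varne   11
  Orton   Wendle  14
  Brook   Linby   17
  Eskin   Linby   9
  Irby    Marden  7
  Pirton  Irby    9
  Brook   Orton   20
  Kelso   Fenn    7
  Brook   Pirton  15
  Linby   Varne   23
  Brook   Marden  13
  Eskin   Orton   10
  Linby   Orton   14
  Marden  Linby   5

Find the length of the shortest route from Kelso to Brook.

29 km

Shortest distances from Kelso:
Kelso: 0
Fenn: 7  (via Kelso)
Irby: 9  (via Fenn)
Linby: 15  (via Fenn)
Marden: 16  (via Irby)
Pirton: 18  (via Irby)
Wendle: 19  (via Linby)
Varne: 20  (via Irby)
Orton: 23  (via Marden)
Eskin: 24  (via Linby)
Brook: 29  (via Marden)
Shortest route: Kelso → Fenn → Irby → Marden → Brook = 29 km.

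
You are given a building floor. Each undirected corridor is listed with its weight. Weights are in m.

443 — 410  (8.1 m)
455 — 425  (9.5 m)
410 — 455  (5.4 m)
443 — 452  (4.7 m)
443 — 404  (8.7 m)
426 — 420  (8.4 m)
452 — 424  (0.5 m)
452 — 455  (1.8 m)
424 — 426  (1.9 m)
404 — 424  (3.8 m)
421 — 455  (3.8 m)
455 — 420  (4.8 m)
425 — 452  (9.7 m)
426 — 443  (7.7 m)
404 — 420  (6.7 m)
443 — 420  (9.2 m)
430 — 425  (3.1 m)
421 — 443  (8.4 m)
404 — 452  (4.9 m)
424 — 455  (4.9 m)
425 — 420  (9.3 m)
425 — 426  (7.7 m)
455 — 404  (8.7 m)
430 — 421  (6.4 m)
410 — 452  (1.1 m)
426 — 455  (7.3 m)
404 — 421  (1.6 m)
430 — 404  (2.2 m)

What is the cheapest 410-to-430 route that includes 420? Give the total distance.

16.6 m

Shortest 410→420: 410 → 452 → 455 → 420 = 7.7
Shortest 420→430: 420 → 404 → 430 = 8.9
Total via 420: 7.7 + 8.9 = 16.6 m.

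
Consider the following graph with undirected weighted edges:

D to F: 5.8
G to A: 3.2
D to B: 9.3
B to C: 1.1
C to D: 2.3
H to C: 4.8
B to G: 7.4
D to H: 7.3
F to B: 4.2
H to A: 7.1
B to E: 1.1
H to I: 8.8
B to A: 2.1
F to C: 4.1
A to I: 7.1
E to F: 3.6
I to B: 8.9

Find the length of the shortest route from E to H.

Candidate routes:
E → B → C → D → H: 1.1+1.1+2.3+7.3 = 11.8
E → B → C → H: 1.1+1.1+4.8 = 7
E → F → C → H: 3.6+4.1+4.8 = 12.5
E → B → A → H: 1.1+2.1+7.1 = 10.3
Cheapest is E → B → C → H at 7.

7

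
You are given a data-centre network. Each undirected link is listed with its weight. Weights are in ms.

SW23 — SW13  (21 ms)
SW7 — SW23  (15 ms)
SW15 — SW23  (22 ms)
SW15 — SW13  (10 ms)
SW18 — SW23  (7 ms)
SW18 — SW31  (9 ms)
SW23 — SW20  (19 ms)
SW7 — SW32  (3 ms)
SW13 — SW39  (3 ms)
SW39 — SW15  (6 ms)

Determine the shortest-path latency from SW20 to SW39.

Compare a few routes:
SW20 → SW23 → SW13 → SW39: 19+21+3 = 43
SW20 → SW23 → SW15 → SW39: 19+22+6 = 47
The minimum is 43 ms via SW20 → SW23 → SW13 → SW39.

43 ms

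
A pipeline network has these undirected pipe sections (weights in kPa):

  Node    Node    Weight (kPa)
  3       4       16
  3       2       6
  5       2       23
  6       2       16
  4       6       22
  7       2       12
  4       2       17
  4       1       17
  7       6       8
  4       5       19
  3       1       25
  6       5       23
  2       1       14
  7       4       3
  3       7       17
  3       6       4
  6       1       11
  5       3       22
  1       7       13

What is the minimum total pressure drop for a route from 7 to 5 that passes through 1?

47 kPa

Shortest 7→1: 7–1 = 13
Best 1 to 5: 1–6–5 costing 34
Total via 1: 13 + 34 = 47 kPa.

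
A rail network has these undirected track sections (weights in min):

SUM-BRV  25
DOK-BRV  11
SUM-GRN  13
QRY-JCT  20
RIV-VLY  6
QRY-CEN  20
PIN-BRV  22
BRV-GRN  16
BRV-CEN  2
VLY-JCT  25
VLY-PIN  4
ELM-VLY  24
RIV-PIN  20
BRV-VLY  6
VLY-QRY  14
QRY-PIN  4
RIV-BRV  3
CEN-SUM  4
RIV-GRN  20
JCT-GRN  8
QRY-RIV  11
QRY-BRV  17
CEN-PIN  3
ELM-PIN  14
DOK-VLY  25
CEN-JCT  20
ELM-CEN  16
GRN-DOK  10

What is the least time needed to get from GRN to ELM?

33 min

Enumerating some paths:
GRN–SUM–CEN–PIN–ELM: 13+4+3+14 = 34
GRN–SUM–CEN–ELM: 13+4+16 = 33
GRN–BRV–CEN–ELM: 16+2+16 = 34
The minimum is 33 min via GRN–SUM–CEN–ELM.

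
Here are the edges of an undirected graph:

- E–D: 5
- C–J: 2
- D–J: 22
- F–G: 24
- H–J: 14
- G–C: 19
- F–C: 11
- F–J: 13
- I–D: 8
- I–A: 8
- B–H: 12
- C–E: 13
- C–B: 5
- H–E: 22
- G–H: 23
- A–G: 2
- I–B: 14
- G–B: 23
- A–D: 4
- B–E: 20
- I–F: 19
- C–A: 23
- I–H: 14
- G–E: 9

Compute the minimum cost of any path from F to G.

24

Shortest distances from F:
F: 0
C: 11  (via F)
J: 13  (via F)
B: 16  (via C)
I: 19  (via F)
E: 24  (via C)
G: 24  (via F)
Shortest route: F → G = 24.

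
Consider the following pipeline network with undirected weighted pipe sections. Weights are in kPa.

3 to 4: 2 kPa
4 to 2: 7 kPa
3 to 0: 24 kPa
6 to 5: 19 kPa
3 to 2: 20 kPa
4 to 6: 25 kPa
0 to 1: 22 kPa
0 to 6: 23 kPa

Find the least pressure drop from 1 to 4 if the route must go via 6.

70 kPa

Best 1 to 6: 1 → 0 → 6 costing 45
Best 6 to 4: 6 → 4 costing 25
Total via 6: 45 + 25 = 70 kPa.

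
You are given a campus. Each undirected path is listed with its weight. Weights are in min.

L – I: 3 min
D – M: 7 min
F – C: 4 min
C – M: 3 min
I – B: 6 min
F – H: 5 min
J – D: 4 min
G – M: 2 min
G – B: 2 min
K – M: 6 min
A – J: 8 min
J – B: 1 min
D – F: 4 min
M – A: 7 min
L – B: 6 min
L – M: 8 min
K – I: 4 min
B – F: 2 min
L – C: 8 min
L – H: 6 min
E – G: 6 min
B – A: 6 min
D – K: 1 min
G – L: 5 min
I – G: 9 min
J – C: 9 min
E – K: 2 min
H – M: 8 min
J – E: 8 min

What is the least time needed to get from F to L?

Running Dijkstra from F:
F: 0
B: 2  (via F)
J: 3  (via B)
C: 4  (via F)
D: 4  (via F)
G: 4  (via B)
H: 5  (via F)
K: 5  (via D)
M: 6  (via G)
E: 7  (via K)
A: 8  (via B)
I: 8  (via B)
L: 8  (via B)
Shortest route: F → B → L = 8 min.

8 min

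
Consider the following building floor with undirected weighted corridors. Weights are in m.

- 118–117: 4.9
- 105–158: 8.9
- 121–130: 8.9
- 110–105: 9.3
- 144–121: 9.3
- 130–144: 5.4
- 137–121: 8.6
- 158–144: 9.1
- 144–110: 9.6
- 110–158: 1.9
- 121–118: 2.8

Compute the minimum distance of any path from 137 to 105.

Settle nodes by increasing distance from 137:
137: 0
121: 8.6  (via 137)
118: 11.4  (via 121)
117: 16.3  (via 118)
130: 17.5  (via 121)
144: 17.9  (via 121)
158: 27  (via 144)
110: 27.5  (via 144)
105: 35.9  (via 158)
Shortest route: 137–121–144–158–105 = 35.9 m.

35.9 m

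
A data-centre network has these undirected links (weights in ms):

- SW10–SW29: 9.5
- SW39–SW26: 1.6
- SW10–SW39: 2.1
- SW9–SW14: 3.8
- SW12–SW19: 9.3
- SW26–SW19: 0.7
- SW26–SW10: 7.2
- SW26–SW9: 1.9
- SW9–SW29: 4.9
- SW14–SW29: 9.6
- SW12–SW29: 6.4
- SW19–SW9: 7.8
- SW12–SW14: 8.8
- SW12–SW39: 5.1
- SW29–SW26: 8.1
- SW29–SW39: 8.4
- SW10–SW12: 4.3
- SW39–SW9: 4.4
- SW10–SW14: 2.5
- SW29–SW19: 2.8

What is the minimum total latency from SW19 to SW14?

Running Dijkstra from SW19:
SW19: 0
SW26: 0.7  (via SW19)
SW39: 2.3  (via SW26)
SW9: 2.6  (via SW26)
SW29: 2.8  (via SW19)
SW10: 4.4  (via SW39)
SW14: 6.4  (via SW9)
Shortest route: SW19 → SW26 → SW9 → SW14 = 6.4 ms.

6.4 ms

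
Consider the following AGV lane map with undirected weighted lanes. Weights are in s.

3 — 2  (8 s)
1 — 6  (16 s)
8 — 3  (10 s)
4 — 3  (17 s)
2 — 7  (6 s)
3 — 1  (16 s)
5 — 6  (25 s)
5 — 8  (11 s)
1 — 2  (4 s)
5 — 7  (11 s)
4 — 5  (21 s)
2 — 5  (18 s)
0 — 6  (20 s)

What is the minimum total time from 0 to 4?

65 s

Candidate routes:
0–6–5–4: 20+25+21 = 66
0–6–1–2–3–4: 20+16+4+8+17 = 65
0–6–1–3–4: 20+16+16+17 = 69
The minimum is 65 s via 0–6–1–2–3–4.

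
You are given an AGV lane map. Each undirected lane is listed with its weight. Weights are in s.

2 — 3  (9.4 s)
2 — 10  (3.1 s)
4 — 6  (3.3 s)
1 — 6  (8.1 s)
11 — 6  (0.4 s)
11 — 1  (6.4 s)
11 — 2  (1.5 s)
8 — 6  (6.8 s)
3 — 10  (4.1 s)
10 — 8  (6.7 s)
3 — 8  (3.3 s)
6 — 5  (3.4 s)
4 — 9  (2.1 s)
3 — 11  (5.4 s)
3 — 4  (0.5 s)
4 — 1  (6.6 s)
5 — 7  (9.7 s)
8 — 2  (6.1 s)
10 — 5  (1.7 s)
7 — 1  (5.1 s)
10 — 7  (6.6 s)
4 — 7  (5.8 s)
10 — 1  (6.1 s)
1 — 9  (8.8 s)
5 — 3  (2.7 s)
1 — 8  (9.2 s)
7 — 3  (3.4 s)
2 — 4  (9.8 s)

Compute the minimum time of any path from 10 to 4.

4.6 s

Settle nodes by increasing distance from 10:
10: 0
5: 1.7  (via 10)
2: 3.1  (via 10)
3: 4.1  (via 10)
4: 4.6  (via 3)
Shortest route: 10 → 3 → 4 = 4.6 s.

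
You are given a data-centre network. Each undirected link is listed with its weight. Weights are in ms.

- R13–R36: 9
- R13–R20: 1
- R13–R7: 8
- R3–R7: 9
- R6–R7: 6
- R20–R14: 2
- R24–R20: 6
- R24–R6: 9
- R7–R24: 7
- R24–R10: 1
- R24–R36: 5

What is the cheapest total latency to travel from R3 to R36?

Settle nodes by increasing distance from R3:
R3: 0
R7: 9  (via R3)
R6: 15  (via R7)
R24: 16  (via R7)
R13: 17  (via R7)
R10: 17  (via R24)
R20: 18  (via R13)
R14: 20  (via R20)
R36: 21  (via R24)
Shortest route: R3–R7–R24–R36 = 21 ms.

21 ms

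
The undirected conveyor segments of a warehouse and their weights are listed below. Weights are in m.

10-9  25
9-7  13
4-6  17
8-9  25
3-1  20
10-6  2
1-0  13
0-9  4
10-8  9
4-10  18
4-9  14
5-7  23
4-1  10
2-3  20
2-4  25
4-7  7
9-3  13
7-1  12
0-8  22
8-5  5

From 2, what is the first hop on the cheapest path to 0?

3

Candidate routes:
2 → 3 → 9 → 0: 20+13+4 = 37
2 → 4 → 9 → 0: 25+14+4 = 43
The minimum is 37 m via 2 → 3 → 9 → 0.
So from 2 the first move is to 3.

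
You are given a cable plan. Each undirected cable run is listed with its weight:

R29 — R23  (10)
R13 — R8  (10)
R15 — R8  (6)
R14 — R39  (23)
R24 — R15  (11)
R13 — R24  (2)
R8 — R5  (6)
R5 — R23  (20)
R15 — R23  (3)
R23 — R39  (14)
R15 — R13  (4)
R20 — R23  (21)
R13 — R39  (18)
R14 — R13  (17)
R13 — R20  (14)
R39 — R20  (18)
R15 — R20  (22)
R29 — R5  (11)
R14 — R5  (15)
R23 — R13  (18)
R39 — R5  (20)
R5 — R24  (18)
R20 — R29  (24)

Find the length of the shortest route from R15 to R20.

Enumerating some paths:
R15–R13–R20: 4+14 = 18
R15–R20: 22 = 22
The minimum is 18 via R15–R13–R20.

18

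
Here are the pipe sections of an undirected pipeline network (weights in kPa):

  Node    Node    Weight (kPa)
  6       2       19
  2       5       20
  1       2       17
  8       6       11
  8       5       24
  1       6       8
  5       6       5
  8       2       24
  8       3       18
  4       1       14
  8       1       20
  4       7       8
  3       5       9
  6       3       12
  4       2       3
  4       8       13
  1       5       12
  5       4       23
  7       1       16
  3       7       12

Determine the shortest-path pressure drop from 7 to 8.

21 kPa

Settle nodes by increasing distance from 7:
7: 0
4: 8  (via 7)
2: 11  (via 4)
3: 12  (via 7)
1: 16  (via 7)
5: 21  (via 3)
8: 21  (via 4)
Shortest route: 7–4–8 = 21 kPa.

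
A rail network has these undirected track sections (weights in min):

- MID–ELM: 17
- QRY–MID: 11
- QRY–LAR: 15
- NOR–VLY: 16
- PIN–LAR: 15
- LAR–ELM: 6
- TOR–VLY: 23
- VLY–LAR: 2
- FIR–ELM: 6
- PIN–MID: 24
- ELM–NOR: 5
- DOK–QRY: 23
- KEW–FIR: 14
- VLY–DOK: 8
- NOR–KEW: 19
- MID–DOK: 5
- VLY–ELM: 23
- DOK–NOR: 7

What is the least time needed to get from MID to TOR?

36 min

Enumerating some paths:
MID - DOK - VLY - TOR: 5+8+23 = 36
MID - DOK - NOR - ELM - LAR - VLY - TOR: 5+7+5+6+2+23 = 48
Cheapest is MID - DOK - VLY - TOR at 36 min.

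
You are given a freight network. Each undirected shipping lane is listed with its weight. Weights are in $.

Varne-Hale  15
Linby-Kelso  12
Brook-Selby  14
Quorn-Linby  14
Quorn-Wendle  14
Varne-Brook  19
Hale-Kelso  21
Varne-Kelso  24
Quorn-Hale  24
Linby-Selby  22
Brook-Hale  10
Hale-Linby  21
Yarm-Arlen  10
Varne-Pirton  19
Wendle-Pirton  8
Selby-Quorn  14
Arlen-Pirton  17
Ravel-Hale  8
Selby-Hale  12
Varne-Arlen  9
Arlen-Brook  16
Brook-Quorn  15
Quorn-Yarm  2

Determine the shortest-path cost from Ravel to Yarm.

$34

Running Dijkstra from Ravel:
Ravel: 0
Hale: 8  (via Ravel)
Brook: 18  (via Hale)
Selby: 20  (via Hale)
Varne: 23  (via Hale)
Kelso: 29  (via Hale)
Linby: 29  (via Hale)
Arlen: 32  (via Varne)
Quorn: 32  (via Hale)
Yarm: 34  (via Quorn)
Shortest route: Ravel → Hale → Quorn → Yarm = $34.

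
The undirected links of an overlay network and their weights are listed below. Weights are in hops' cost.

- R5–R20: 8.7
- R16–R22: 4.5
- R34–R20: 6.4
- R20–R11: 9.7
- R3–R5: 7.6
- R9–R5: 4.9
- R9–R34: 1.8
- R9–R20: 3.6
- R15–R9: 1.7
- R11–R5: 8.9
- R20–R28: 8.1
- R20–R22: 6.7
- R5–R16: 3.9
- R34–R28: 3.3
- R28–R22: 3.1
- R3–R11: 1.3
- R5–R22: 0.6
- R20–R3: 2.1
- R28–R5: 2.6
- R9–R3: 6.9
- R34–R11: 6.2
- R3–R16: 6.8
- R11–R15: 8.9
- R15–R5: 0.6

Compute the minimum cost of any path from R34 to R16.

8 hops' cost

Enumerating some paths:
R34–R9–R15–R5–R16: 1.8+1.7+0.6+3.9 = 8
R34–R9–R15–R5–R22–R16: 1.8+1.7+0.6+0.6+4.5 = 9.2
The minimum is 8 hops' cost via R34–R9–R15–R5–R16.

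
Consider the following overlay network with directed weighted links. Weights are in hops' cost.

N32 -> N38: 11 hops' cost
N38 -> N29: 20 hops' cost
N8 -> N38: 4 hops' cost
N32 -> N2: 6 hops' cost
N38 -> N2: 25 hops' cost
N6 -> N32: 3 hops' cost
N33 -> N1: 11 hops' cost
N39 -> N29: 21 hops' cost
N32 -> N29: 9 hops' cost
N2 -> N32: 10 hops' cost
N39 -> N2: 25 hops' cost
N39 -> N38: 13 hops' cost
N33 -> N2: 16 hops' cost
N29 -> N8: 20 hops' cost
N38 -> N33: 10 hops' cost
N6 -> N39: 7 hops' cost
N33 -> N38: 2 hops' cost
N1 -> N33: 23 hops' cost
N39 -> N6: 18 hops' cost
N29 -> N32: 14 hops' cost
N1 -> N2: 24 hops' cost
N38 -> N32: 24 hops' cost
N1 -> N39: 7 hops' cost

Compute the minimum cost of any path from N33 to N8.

Shortest distances from N33:
N33: 0
N38: 2  (via N33)
N1: 11  (via N33)
N2: 16  (via N33)
N39: 18  (via N1)
N29: 22  (via N38)
N32: 26  (via N38)
N6: 36  (via N39)
N8: 42  (via N29)
Shortest route: N33 → N38 → N29 → N8 = 42 hops' cost.

42 hops' cost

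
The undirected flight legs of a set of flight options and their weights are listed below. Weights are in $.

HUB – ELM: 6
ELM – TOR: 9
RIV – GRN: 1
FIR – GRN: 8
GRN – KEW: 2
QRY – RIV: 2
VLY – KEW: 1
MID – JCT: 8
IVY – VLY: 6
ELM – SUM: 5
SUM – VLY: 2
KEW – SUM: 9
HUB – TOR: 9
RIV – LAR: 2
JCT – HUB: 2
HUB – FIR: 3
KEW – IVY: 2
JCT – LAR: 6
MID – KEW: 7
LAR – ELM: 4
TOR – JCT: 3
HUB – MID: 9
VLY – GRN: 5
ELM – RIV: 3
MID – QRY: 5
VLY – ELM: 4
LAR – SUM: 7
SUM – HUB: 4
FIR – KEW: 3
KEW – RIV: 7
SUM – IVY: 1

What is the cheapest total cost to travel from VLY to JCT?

Running Dijkstra from VLY:
VLY: 0
KEW: 1  (via VLY)
SUM: 2  (via VLY)
IVY: 3  (via KEW)
GRN: 3  (via KEW)
FIR: 4  (via KEW)
RIV: 4  (via GRN)
ELM: 4  (via VLY)
HUB: 6  (via SUM)
LAR: 6  (via RIV)
QRY: 6  (via RIV)
JCT: 8  (via HUB)
Shortest route: VLY → SUM → HUB → JCT = $8.

$8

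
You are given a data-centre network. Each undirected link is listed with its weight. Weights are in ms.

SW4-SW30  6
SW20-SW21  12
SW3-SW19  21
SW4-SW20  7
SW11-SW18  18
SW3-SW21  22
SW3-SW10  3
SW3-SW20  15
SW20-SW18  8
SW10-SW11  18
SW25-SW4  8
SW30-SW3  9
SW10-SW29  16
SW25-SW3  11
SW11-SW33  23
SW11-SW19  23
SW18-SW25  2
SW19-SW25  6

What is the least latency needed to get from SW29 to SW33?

Enumerating some paths:
SW29 → SW10 → SW3 → SW25 → SW18 → SW11 → SW33: 16+3+11+2+18+23 = 73
SW29 → SW10 → SW11 → SW33: 16+18+23 = 57
Cheapest is SW29 → SW10 → SW11 → SW33 at 57 ms.

57 ms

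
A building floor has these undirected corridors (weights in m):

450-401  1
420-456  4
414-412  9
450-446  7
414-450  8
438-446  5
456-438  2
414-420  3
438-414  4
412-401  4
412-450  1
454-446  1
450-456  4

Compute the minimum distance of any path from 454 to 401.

9 m

Candidate routes:
454 → 446 → 438 → 456 → 450 → 401: 1+5+2+4+1 = 13
454 → 446 → 450 → 401: 1+7+1 = 9
The minimum is 9 m via 454 → 446 → 450 → 401.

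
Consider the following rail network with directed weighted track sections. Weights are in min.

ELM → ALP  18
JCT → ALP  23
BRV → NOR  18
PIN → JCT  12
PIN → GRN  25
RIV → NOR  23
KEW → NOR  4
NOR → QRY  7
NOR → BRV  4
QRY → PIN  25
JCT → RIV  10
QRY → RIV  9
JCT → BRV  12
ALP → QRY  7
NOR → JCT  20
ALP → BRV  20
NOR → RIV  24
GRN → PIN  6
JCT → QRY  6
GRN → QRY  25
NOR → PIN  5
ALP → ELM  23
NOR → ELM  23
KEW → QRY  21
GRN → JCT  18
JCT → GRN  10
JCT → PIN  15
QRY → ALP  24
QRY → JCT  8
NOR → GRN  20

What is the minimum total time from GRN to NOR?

48 min

Running Dijkstra from GRN:
GRN: 0
PIN: 6  (via GRN)
JCT: 18  (via GRN)
QRY: 24  (via JCT)
RIV: 28  (via JCT)
BRV: 30  (via JCT)
ALP: 41  (via JCT)
NOR: 48  (via BRV)
Shortest route: GRN–JCT–BRV–NOR = 48 min.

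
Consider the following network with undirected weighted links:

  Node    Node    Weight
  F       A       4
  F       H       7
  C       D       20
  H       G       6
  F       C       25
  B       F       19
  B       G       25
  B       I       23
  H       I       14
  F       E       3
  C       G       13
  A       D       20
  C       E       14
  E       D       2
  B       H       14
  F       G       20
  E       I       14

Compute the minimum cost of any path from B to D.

Compare a few routes:
B–F–E–D: 19+3+2 = 24
B–F–A–D: 19+4+20 = 43
B–H–F–E–D: 14+7+3+2 = 26
B–I–E–D: 23+14+2 = 39
The minimum is 24 via B–F–E–D.

24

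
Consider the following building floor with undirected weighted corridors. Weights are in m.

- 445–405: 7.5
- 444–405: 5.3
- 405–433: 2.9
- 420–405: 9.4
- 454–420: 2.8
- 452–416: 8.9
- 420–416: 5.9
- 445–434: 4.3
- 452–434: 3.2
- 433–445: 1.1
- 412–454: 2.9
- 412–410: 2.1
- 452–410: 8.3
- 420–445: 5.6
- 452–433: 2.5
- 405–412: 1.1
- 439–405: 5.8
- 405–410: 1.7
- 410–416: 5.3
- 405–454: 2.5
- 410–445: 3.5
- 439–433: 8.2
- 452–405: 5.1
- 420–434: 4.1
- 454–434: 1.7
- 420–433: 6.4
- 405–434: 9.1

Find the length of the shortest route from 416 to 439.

12.8 m

Shortest distances from 416:
416: 0
410: 5.3  (via 416)
420: 5.9  (via 416)
405: 7  (via 410)
412: 7.4  (via 410)
454: 8.7  (via 420)
445: 8.8  (via 410)
452: 8.9  (via 416)
433: 9.9  (via 405)
434: 10  (via 420)
444: 12.3  (via 405)
439: 12.8  (via 405)
Shortest route: 416–410–405–439 = 12.8 m.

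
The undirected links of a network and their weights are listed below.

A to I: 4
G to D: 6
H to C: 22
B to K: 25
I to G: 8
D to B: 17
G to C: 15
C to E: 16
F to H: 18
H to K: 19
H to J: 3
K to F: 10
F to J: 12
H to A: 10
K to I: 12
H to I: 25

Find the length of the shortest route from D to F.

36

Candidate routes:
D → G → I → A → H → F: 6+8+4+10+18 = 46
D → G → I → K → F: 6+8+12+10 = 36
D → G → I → A → H → J → F: 6+8+4+10+3+12 = 43
The minimum is 36 via D → G → I → K → F.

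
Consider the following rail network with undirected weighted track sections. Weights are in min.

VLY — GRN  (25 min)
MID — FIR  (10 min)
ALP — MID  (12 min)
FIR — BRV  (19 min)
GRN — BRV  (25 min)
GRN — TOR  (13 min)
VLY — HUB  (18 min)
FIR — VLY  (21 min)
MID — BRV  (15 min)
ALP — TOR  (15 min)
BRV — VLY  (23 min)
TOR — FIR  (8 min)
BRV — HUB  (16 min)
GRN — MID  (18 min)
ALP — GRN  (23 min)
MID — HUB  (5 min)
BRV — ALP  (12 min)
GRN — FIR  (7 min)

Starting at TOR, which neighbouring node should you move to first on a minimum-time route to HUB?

Enumerating some paths:
TOR - FIR - MID - HUB: 8+10+5 = 23
TOR - ALP - MID - HUB: 15+12+5 = 32
Cheapest is TOR - FIR - MID - HUB at 23 min.
So from TOR the first move is to FIR.

FIR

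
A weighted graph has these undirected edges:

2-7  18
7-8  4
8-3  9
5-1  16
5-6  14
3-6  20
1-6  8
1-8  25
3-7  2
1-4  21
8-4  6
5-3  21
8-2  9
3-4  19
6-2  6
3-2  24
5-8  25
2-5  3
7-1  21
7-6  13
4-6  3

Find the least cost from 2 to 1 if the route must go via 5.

Best 2 to 5: 2–5 costing 3
Shortest 5→1: 5–1 = 16
Total via 5: 3 + 16 = 19.

19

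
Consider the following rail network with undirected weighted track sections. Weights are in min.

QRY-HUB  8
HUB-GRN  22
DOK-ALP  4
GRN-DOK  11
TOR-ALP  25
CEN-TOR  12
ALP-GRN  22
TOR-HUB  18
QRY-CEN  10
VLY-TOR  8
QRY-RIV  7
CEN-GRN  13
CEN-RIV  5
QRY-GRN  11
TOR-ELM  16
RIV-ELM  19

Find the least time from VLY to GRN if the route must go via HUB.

Best VLY to HUB: VLY → TOR → HUB costing 26
Best HUB to GRN: HUB → QRY → GRN costing 19
Total via HUB: 26 + 19 = 45 min.

45 min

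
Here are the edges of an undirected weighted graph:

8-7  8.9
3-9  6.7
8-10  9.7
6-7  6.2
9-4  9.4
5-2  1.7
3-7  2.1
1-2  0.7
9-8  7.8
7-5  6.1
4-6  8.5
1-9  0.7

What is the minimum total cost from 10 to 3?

20.7

Enumerating some paths:
10–8–9–3: 9.7+7.8+6.7 = 24.2
10–8–9–1–2–5–7–3: 9.7+7.8+0.7+0.7+1.7+6.1+2.1 = 28.8
10–8–7–3: 9.7+8.9+2.1 = 20.7
The minimum is 20.7 via 10–8–7–3.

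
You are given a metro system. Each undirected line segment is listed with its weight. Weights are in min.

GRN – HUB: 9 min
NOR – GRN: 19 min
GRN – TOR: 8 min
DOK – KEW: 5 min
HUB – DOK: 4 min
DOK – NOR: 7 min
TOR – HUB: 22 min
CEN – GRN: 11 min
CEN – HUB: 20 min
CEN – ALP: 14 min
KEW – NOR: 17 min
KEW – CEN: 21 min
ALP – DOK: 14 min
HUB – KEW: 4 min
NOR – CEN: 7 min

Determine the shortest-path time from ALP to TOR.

Compare a few routes:
ALP - DOK - HUB - TOR: 14+4+22 = 40
ALP - DOK - HUB - GRN - TOR: 14+4+9+8 = 35
ALP - DOK - KEW - HUB - GRN - TOR: 14+5+4+9+8 = 40
ALP - CEN - GRN - TOR: 14+11+8 = 33
The minimum is 33 min via ALP - CEN - GRN - TOR.

33 min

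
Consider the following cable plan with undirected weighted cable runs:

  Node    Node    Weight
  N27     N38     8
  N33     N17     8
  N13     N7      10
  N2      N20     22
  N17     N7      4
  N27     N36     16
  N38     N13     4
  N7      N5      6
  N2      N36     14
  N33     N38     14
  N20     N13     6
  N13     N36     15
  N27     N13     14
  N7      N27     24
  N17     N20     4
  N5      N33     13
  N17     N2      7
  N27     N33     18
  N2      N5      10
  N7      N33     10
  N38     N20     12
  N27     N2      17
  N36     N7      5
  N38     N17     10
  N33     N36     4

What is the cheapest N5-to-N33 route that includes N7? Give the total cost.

15

Best N5 to N7: N5–N7 costing 6
Best N7 to N33: N7–N36–N33 costing 9
Total via N7: 6 + 9 = 15.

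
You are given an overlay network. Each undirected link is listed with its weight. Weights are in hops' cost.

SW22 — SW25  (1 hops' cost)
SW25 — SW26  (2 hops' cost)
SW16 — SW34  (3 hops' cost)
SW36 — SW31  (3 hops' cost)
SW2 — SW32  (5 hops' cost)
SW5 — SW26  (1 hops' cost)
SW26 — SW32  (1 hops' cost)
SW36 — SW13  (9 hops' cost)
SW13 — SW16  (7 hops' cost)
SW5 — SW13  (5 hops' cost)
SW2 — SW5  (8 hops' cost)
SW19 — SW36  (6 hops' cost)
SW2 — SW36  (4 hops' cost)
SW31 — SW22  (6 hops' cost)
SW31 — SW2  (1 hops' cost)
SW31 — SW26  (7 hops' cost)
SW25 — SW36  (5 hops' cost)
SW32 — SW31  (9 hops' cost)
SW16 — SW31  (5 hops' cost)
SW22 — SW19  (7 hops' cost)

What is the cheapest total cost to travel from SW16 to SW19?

Enumerating some paths:
SW16 - SW31 - SW2 - SW36 - SW19: 5+1+4+6 = 16
SW16 - SW31 - SW22 - SW19: 5+6+7 = 18
SW16 - SW31 - SW36 - SW19: 5+3+6 = 14
Cheapest is SW16 - SW31 - SW36 - SW19 at 14 hops' cost.

14 hops' cost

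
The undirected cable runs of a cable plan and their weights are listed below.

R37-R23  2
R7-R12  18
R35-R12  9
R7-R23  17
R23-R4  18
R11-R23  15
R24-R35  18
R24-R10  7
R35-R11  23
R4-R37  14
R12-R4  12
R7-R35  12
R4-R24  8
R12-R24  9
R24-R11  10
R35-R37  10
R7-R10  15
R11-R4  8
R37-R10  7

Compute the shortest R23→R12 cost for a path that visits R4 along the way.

28

Shortest R23→R4: R23–R37–R4 = 16
Shortest R4→R12: R4–R12 = 12
Total via R4: 16 + 12 = 28.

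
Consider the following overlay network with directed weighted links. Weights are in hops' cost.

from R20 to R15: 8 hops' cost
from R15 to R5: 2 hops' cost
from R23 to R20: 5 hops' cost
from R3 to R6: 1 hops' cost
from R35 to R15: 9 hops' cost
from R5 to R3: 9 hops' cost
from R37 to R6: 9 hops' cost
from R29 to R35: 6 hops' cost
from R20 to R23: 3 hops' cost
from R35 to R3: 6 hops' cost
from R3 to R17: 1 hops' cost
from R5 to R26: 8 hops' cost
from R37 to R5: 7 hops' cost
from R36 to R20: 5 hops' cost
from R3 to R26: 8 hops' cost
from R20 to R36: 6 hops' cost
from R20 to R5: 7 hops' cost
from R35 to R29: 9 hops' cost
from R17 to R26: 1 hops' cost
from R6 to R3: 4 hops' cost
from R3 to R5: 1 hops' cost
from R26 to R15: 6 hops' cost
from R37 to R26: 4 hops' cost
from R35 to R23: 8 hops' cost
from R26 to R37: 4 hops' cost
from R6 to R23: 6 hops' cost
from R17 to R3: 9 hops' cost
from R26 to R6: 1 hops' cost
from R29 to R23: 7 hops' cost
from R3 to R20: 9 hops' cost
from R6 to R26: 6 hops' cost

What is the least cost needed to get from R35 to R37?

Running Dijkstra from R35:
R35: 0
R3: 6  (via R35)
R17: 7  (via R3)
R5: 7  (via R3)
R6: 7  (via R3)
R26: 8  (via R17)
R23: 8  (via R35)
R15: 9  (via R35)
R29: 9  (via R35)
R37: 12  (via R26)
Shortest route: R35 → R3 → R17 → R26 → R37 = 12 hops' cost.

12 hops' cost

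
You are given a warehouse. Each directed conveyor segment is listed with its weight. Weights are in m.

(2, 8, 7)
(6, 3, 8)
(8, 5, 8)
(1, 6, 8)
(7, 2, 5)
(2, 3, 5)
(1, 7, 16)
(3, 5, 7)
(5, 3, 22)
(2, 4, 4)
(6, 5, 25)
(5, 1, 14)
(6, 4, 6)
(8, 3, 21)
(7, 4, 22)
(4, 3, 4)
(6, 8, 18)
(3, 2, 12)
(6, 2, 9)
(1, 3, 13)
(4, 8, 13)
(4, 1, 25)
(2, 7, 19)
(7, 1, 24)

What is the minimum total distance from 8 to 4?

36 m

Compare a few routes:
8 - 3 - 2 - 4: 21+12+4 = 37
8 - 5 - 1 - 6 - 4: 8+14+8+6 = 36
8 - 5 - 1 - 6 - 2 - 4: 8+14+8+9+4 = 43
The minimum is 36 m via 8 - 5 - 1 - 6 - 4.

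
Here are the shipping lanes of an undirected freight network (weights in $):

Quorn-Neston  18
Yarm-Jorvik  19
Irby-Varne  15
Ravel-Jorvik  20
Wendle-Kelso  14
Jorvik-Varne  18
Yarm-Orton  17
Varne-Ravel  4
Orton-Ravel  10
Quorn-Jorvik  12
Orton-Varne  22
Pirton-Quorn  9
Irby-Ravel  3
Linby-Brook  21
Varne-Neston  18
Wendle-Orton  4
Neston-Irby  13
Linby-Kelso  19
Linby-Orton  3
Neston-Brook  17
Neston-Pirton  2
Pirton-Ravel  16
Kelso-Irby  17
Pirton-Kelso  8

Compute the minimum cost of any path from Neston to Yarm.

Shortest distances from Neston:
Neston: 0
Pirton: 2  (via Neston)
Kelso: 10  (via Pirton)
Quorn: 11  (via Pirton)
Irby: 13  (via Neston)
Ravel: 16  (via Irby)
Brook: 17  (via Neston)
Varne: 18  (via Neston)
Jorvik: 23  (via Quorn)
Wendle: 24  (via Kelso)
Orton: 26  (via Ravel)
Linby: 29  (via Kelso)
Yarm: 42  (via Jorvik)
Shortest route: Neston–Pirton–Quorn–Jorvik–Yarm = $42.

$42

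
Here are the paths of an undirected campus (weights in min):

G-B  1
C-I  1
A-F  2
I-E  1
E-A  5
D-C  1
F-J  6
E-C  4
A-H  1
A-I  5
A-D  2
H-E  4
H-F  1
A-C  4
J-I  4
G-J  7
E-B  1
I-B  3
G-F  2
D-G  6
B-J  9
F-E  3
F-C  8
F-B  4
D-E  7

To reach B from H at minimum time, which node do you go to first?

F

Enumerating some paths:
H–E–B: 4+1 = 5
H–F–E–B: 1+3+1 = 5
H–F–G–B: 1+2+1 = 4
Cheapest is H–F–G–B at 4 min.
So from H the first move is to F.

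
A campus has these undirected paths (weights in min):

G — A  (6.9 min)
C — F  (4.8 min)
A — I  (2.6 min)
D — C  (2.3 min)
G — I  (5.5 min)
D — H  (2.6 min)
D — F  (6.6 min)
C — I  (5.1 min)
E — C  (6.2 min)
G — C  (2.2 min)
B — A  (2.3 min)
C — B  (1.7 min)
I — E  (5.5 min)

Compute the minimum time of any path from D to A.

Compare a few routes:
D → C → B → A: 2.3+1.7+2.3 = 6.3
D → C → I → A: 2.3+5.1+2.6 = 10
The minimum is 6.3 min via D → C → B → A.

6.3 min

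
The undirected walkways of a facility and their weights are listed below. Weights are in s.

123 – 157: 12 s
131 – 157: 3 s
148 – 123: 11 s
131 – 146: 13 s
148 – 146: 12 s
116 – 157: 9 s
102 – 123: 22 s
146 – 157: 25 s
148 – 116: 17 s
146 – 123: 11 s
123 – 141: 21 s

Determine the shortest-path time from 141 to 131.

36 s

Shortest distances from 141:
141: 0
123: 21  (via 141)
146: 32  (via 123)
148: 32  (via 123)
157: 33  (via 123)
131: 36  (via 157)
Shortest route: 141 → 123 → 157 → 131 = 36 s.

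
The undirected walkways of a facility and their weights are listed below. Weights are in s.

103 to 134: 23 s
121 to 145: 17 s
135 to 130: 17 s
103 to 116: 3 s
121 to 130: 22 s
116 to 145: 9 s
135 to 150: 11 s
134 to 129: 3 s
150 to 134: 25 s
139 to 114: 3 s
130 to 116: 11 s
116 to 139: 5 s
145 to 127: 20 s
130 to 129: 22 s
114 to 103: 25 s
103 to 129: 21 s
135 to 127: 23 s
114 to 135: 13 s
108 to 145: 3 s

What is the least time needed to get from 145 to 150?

41 s

Candidate routes:
145 → 116 → 130 → 135 → 150: 9+11+17+11 = 48
145 → 116 → 103 → 134 → 150: 9+3+23+25 = 60
145 → 116 → 139 → 114 → 135 → 150: 9+5+3+13+11 = 41
145 → 127 → 135 → 150: 20+23+11 = 54
Cheapest is 145 → 116 → 139 → 114 → 135 → 150 at 41 s.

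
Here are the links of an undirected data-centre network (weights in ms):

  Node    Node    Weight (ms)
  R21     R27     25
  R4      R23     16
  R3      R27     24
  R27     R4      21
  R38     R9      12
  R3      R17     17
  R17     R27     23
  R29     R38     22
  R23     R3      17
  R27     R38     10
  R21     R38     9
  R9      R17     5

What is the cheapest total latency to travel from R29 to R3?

Compare a few routes:
R29 → R38 → R9 → R17 → R27 → R3: 22+12+5+23+24 = 86
R29 → R38 → R21 → R27 → R3: 22+9+25+24 = 80
R29 → R38 → R27 → R17 → R3: 22+10+23+17 = 72
R29 → R38 → R27 → R3: 22+10+24 = 56
Cheapest is R29 → R38 → R27 → R3 at 56 ms.

56 ms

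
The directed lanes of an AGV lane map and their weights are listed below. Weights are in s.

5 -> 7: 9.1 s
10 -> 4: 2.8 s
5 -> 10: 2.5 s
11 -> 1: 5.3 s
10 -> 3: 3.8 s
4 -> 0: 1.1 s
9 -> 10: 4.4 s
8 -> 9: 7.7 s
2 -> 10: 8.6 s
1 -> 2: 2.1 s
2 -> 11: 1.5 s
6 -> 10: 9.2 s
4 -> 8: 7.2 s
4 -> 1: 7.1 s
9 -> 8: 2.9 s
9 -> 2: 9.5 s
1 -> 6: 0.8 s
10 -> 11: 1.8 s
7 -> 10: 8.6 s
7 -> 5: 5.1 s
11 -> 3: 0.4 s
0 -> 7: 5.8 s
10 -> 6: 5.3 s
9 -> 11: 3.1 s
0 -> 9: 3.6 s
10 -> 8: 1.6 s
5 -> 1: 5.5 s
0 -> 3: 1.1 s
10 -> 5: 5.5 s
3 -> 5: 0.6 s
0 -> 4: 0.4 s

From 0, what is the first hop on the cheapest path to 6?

3

Enumerating some paths:
0 → 3 → 5 → 10 → 6: 1.1+0.6+2.5+5.3 = 9.5
0 → 4 → 1 → 6: 0.4+7.1+0.8 = 8.3
0 → 3 → 5 → 10 → 11 → 1 → 6: 1.1+0.6+2.5+1.8+5.3+0.8 = 12.1
0 → 3 → 5 → 1 → 6: 1.1+0.6+5.5+0.8 = 8
The minimum is 8 s via 0 → 3 → 5 → 1 → 6.
So from 0 the first move is to 3.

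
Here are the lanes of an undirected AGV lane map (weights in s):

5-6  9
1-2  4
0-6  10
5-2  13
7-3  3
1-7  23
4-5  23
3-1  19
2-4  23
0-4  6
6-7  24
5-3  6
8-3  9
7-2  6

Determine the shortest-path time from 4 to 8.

Enumerating some paths:
4 - 0 - 6 - 5 - 3 - 8: 6+10+9+6+9 = 40
4 - 5 - 3 - 8: 23+6+9 = 38
The minimum is 38 s via 4 - 5 - 3 - 8.

38 s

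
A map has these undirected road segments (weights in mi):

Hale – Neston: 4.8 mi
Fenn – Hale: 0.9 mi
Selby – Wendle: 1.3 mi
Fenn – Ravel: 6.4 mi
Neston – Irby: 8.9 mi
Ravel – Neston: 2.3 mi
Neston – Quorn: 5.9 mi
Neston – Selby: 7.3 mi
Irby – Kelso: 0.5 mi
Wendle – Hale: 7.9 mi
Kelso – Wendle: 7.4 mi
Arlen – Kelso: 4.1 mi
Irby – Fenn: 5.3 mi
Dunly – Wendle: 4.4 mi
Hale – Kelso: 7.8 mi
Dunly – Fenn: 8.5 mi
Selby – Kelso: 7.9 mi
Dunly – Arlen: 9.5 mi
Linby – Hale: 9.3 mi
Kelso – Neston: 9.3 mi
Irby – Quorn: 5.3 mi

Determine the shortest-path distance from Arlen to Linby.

Candidate routes:
Arlen → Kelso → Irby → Fenn → Hale → Linby: 4.1+0.5+5.3+0.9+9.3 = 20.1
Arlen → Kelso → Neston → Hale → Linby: 4.1+9.3+4.8+9.3 = 27.5
Arlen → Kelso → Hale → Linby: 4.1+7.8+9.3 = 21.2
Cheapest is Arlen → Kelso → Irby → Fenn → Hale → Linby at 20.1 mi.

20.1 mi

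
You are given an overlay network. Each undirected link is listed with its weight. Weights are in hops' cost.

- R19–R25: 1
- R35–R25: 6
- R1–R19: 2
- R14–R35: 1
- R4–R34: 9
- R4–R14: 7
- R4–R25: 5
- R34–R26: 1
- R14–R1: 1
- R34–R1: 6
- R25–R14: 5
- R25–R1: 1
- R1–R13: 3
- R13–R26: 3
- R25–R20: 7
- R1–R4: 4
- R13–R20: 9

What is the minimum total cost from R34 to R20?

Enumerating some paths:
R34–R1–R25–R20: 6+1+7 = 14
R34–R26–R13–R20: 1+3+9 = 13
R34–R26–R13–R1–R25–R20: 1+3+3+1+7 = 15
R34–R1–R19–R25–R20: 6+2+1+7 = 16
The minimum is 13 hops' cost via R34–R26–R13–R20.

13 hops' cost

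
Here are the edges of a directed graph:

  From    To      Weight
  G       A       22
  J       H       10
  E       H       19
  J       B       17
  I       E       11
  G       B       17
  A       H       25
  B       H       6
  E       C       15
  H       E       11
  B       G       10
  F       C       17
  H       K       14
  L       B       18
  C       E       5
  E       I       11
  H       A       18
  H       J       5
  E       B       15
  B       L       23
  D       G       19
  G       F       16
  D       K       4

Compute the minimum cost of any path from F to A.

59

Candidate routes:
F–C–E–H–J–B–G–A: 17+5+19+5+17+10+22 = 95
F–C–E–B–G–A: 17+5+15+10+22 = 69
F–C–E–H–A: 17+5+19+18 = 59
F–C–E–B–H–A: 17+5+15+6+18 = 61
The minimum is 59 via F–C–E–H–A.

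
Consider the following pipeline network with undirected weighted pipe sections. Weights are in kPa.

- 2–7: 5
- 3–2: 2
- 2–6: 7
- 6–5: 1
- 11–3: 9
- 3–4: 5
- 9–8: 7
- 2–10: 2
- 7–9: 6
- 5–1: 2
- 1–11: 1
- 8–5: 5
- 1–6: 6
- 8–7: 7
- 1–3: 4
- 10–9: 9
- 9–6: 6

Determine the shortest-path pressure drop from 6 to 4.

12 kPa

Settle nodes by increasing distance from 6:
6: 0
5: 1  (via 6)
1: 3  (via 5)
11: 4  (via 1)
8: 6  (via 5)
9: 6  (via 6)
2: 7  (via 6)
3: 7  (via 1)
10: 9  (via 2)
4: 12  (via 3)
Shortest route: 6–5–1–3–4 = 12 kPa.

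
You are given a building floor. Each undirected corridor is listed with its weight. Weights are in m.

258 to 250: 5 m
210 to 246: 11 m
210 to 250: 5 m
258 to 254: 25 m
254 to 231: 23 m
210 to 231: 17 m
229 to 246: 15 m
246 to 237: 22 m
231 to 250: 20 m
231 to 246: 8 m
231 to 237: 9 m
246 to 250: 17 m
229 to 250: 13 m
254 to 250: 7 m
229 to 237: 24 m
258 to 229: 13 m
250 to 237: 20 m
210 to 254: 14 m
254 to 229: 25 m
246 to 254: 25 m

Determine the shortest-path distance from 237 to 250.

Enumerating some paths:
237 - 250: 20 = 20
237 - 231 - 210 - 250: 9+17+5 = 31
237 - 231 - 250: 9+20 = 29
Cheapest is 237 - 250 at 20 m.

20 m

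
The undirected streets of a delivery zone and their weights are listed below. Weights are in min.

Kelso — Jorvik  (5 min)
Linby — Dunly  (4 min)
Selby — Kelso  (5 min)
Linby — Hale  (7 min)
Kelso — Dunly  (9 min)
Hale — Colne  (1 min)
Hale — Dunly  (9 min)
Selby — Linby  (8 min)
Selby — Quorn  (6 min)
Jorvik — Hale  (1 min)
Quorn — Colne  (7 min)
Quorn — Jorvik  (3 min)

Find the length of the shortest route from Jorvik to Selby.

Candidate routes:
Jorvik - Kelso - Selby: 5+5 = 10
Jorvik - Quorn - Selby: 3+6 = 9
Cheapest is Jorvik - Quorn - Selby at 9 min.

9 min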